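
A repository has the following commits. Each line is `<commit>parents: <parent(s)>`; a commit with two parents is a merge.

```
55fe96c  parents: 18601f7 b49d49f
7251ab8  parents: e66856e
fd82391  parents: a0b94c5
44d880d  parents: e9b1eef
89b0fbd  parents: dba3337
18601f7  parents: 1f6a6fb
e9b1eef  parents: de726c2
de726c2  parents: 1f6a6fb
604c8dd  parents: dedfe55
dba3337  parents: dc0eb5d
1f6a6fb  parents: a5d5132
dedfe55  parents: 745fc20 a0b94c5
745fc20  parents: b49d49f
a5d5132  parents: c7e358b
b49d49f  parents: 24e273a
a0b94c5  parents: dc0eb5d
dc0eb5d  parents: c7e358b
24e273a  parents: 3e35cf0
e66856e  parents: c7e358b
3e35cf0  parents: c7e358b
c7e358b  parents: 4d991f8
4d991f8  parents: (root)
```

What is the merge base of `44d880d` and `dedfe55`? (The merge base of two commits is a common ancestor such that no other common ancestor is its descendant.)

Ancestors of 44d880d: {1f6a6fb, 44d880d, 4d991f8, a5d5132, c7e358b, de726c2, e9b1eef}.
Ancestors of dedfe55: {24e273a, 3e35cf0, 4d991f8, 745fc20, a0b94c5, b49d49f, c7e358b, dc0eb5d, dedfe55}.
Common ancestors: {4d991f8, c7e358b}.
Among these, c7e358b is not an ancestor of any other common ancestor — it is the merge base.

c7e358b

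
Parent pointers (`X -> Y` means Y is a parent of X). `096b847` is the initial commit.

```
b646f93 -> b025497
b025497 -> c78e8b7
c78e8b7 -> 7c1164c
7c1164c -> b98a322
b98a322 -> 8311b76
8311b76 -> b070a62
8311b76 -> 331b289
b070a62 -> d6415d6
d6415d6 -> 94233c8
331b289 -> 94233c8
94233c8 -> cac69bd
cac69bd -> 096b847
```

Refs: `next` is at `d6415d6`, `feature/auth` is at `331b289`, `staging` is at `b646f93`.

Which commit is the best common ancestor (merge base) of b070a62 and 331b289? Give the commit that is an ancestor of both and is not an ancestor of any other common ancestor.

Ancestors of b070a62: {096b847, 94233c8, b070a62, cac69bd, d6415d6}.
Ancestors of 331b289: {096b847, 331b289, 94233c8, cac69bd}.
Common ancestors: {096b847, 94233c8, cac69bd}.
Among these, 94233c8 is not an ancestor of any other common ancestor — it is the merge base.

94233c8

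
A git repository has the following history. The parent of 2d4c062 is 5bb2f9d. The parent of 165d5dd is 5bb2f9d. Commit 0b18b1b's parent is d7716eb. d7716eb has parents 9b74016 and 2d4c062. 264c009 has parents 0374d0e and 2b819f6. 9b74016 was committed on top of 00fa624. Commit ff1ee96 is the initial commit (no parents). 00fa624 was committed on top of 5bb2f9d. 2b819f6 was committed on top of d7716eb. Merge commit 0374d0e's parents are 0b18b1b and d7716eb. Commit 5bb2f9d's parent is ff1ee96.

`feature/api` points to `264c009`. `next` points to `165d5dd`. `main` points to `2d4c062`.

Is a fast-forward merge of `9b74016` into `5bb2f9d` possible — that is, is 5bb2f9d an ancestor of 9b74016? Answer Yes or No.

Yes

A fast-forward from 5bb2f9d to 9b74016 is possible iff 5bb2f9d is an ancestor of 9b74016.
Ancestors of 9b74016: {00fa624, 5bb2f9d, 9b74016, ff1ee96}.
5bb2f9d is among them, so fast-forward is possible.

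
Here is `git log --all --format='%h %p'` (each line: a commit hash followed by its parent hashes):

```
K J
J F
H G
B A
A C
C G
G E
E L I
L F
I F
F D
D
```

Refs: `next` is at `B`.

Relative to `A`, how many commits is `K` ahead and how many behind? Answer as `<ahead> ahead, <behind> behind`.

Reachable from K: {D, F, J, K}.
Reachable from A: {A, C, D, E, F, G, I, L}.
Only in K's history (ahead): {J, K} — 2.
Only in A's history (behind): {A, C, E, G, I, L} — 6.

2 ahead, 6 behind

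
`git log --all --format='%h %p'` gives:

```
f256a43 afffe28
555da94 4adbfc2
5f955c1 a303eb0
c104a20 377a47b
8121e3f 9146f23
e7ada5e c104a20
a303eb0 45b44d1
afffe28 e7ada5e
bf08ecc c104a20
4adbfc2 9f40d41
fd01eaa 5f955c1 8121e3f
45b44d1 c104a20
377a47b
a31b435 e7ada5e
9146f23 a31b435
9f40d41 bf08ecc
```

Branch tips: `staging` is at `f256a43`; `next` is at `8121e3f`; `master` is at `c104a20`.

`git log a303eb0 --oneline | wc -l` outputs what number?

Walking parent pointers from a303eb0: reachable set = {377a47b, 45b44d1, a303eb0, c104a20}.
That is 4 commits.

4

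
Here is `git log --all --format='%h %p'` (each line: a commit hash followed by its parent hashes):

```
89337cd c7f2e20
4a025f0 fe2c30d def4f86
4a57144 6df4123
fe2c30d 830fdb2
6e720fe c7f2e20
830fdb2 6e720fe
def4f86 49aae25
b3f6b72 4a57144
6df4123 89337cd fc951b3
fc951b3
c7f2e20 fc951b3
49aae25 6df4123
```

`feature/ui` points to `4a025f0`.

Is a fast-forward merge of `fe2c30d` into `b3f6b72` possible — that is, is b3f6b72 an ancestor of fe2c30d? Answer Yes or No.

No

A fast-forward from b3f6b72 to fe2c30d is possible iff b3f6b72 is an ancestor of fe2c30d.
Ancestors of fe2c30d: {6e720fe, 830fdb2, c7f2e20, fc951b3, fe2c30d}.
b3f6b72 is not among them, so fast-forward is not possible.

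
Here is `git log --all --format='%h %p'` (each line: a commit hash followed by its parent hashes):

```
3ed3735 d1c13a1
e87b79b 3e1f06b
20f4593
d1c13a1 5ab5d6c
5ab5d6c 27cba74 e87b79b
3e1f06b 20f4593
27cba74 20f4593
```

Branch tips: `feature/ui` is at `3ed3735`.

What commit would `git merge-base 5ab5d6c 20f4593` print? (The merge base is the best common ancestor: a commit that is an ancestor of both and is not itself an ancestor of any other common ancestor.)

20f4593

Ancestors of 5ab5d6c: {20f4593, 27cba74, 3e1f06b, 5ab5d6c, e87b79b}.
Ancestors of 20f4593: {20f4593}.
Common ancestors: {20f4593}.
The only common ancestor is 20f4593, so it is the merge base.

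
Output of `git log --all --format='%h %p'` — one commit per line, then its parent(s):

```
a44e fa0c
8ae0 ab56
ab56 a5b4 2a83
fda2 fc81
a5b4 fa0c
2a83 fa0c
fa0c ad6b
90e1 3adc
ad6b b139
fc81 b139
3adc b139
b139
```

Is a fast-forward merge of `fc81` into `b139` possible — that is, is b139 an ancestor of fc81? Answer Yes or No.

Yes

A fast-forward from b139 to fc81 is possible iff b139 is an ancestor of fc81.
Ancestors of fc81: {b139, fc81}.
b139 is among them, so fast-forward is possible.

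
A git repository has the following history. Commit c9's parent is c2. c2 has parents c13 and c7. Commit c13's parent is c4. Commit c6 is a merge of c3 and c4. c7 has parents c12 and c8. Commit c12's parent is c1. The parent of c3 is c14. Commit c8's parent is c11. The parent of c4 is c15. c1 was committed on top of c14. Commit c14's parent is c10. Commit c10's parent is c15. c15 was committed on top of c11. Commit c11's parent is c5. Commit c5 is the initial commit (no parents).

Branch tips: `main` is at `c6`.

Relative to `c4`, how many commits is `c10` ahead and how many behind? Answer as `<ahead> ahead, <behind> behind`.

Reachable from c10: {c10, c11, c15, c5}.
Reachable from c4: {c11, c15, c4, c5}.
Only in c10's history (ahead): {c10} — 1.
Only in c4's history (behind): {c4} — 1.

1 ahead, 1 behind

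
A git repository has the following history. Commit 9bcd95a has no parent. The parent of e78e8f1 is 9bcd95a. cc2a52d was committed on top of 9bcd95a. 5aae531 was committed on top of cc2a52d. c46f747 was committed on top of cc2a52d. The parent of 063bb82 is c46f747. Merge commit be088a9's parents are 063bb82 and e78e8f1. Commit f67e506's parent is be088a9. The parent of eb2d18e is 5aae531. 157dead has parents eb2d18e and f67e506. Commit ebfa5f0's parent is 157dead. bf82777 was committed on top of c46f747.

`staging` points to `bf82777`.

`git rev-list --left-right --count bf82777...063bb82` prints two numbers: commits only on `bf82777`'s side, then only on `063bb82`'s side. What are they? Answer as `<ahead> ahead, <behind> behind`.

Reachable from bf82777: {9bcd95a, bf82777, c46f747, cc2a52d}.
Reachable from 063bb82: {063bb82, 9bcd95a, c46f747, cc2a52d}.
Only in bf82777's history (ahead): {bf82777} — 1.
Only in 063bb82's history (behind): {063bb82} — 1.

1 ahead, 1 behind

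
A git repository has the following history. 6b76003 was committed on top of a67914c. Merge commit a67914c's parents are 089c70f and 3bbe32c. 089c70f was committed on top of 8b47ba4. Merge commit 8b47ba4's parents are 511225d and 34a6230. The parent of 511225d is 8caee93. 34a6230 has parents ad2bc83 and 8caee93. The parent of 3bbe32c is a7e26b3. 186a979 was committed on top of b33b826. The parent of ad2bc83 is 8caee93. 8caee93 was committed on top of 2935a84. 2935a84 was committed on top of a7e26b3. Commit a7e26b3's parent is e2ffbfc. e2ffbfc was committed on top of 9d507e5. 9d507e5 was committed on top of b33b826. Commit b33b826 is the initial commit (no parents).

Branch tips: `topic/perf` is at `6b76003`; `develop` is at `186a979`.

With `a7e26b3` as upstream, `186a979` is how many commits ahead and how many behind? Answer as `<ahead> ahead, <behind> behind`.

Reachable from 186a979: {186a979, b33b826}.
Reachable from a7e26b3: {9d507e5, a7e26b3, b33b826, e2ffbfc}.
Only in 186a979's history (ahead): {186a979} — 1.
Only in a7e26b3's history (behind): {9d507e5, a7e26b3, e2ffbfc} — 3.

1 ahead, 3 behind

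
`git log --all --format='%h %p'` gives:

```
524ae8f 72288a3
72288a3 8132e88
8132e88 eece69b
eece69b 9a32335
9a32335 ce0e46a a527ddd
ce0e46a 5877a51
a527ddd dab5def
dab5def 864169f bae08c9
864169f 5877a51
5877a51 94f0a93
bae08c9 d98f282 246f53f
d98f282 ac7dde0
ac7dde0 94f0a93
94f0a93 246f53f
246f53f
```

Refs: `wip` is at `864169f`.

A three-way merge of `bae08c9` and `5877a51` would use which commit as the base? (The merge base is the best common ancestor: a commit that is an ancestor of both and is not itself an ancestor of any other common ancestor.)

94f0a93

Ancestors of bae08c9: {246f53f, 94f0a93, ac7dde0, bae08c9, d98f282}.
Ancestors of 5877a51: {246f53f, 5877a51, 94f0a93}.
Common ancestors: {246f53f, 94f0a93}.
Among these, 94f0a93 is not an ancestor of any other common ancestor — it is the merge base.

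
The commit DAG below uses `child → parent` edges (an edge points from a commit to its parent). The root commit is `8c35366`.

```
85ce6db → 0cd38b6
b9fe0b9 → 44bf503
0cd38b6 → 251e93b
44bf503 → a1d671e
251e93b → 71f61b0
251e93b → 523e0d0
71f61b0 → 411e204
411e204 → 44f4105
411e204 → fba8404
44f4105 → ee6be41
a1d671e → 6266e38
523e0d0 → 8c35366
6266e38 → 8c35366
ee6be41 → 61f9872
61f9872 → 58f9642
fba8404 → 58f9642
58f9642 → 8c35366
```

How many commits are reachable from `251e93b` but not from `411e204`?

3

Reachable from 251e93b: {251e93b, 411e204, 44f4105, 523e0d0, 58f9642, 61f9872, 71f61b0, 8c35366, ee6be41, fba8404}.
Reachable from 411e204: {411e204, 44f4105, 58f9642, 61f9872, 8c35366, ee6be41, fba8404}.
In 251e93b's history but not 411e204's: {251e93b, 523e0d0, 71f61b0} — 3 commits.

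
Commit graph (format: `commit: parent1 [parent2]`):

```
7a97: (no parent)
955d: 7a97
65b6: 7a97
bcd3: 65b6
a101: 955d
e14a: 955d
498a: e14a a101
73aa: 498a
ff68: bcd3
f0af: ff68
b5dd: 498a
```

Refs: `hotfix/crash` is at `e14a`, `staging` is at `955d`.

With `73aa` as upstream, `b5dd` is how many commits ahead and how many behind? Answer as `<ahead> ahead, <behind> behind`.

1 ahead, 1 behind

Reachable from b5dd: {498a, 7a97, 955d, a101, b5dd, e14a}.
Reachable from 73aa: {498a, 73aa, 7a97, 955d, a101, e14a}.
Only in b5dd's history (ahead): {b5dd} — 1.
Only in 73aa's history (behind): {73aa} — 1.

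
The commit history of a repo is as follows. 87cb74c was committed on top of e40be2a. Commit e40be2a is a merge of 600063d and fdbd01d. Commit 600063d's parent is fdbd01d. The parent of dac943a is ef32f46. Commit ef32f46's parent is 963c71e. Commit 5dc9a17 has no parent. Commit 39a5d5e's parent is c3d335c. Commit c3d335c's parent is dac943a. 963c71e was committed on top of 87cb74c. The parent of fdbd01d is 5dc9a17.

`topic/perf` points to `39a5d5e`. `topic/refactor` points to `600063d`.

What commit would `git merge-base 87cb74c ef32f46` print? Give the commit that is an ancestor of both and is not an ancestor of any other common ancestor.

87cb74c

Ancestors of 87cb74c: {5dc9a17, 600063d, 87cb74c, e40be2a, fdbd01d}.
Ancestors of ef32f46: {5dc9a17, 600063d, 87cb74c, 963c71e, e40be2a, ef32f46, fdbd01d}.
Common ancestors: {5dc9a17, 600063d, 87cb74c, e40be2a, fdbd01d}.
Among these, 87cb74c is not an ancestor of any other common ancestor — it is the merge base.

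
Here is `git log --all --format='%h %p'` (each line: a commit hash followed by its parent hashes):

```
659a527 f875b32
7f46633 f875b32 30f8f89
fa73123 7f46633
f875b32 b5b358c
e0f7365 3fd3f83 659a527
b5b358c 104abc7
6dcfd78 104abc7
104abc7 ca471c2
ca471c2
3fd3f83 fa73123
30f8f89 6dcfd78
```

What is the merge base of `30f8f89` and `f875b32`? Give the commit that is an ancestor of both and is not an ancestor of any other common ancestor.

Ancestors of 30f8f89: {104abc7, 30f8f89, 6dcfd78, ca471c2}.
Ancestors of f875b32: {104abc7, b5b358c, ca471c2, f875b32}.
Common ancestors: {104abc7, ca471c2}.
Among these, 104abc7 is not an ancestor of any other common ancestor — it is the merge base.

104abc7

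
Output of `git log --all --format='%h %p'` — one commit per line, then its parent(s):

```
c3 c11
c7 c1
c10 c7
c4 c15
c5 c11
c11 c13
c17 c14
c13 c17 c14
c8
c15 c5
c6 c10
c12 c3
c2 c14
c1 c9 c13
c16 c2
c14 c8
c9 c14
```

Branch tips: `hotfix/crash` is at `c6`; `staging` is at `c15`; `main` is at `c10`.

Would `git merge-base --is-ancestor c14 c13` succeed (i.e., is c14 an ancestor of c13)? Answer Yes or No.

Yes

Ancestors of c13 (commits reachable by following parents): {c13, c14, c17, c8}.
c14 is in that set, so it is an ancestor of c13.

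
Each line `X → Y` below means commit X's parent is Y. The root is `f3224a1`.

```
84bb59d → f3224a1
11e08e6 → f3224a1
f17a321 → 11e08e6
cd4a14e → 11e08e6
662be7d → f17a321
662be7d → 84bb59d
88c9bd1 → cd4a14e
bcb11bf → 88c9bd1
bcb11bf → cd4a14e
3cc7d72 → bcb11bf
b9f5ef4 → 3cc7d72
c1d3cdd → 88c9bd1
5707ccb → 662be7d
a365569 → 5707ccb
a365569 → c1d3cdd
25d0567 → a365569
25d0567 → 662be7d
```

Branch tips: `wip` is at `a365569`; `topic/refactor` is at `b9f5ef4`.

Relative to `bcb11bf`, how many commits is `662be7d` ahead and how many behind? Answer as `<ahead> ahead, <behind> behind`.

Reachable from 662be7d: {11e08e6, 662be7d, 84bb59d, f17a321, f3224a1}.
Reachable from bcb11bf: {11e08e6, 88c9bd1, bcb11bf, cd4a14e, f3224a1}.
Only in 662be7d's history (ahead): {662be7d, 84bb59d, f17a321} — 3.
Only in bcb11bf's history (behind): {88c9bd1, bcb11bf, cd4a14e} — 3.

3 ahead, 3 behind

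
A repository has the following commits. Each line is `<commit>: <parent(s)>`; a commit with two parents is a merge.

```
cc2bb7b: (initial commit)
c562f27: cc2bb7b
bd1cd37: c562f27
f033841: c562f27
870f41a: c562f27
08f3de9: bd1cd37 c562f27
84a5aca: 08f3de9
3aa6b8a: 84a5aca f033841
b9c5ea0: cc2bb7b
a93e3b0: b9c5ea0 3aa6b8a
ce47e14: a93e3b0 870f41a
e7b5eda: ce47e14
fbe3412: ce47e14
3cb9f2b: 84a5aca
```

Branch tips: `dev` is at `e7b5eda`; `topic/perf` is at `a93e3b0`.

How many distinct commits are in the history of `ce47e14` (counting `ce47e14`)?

Walking parent pointers from ce47e14: reachable set = {08f3de9, 3aa6b8a, 84a5aca, 870f41a, a93e3b0, b9c5ea0, bd1cd37, c562f27, cc2bb7b, ce47e14, f033841}.
That is 11 commits.

11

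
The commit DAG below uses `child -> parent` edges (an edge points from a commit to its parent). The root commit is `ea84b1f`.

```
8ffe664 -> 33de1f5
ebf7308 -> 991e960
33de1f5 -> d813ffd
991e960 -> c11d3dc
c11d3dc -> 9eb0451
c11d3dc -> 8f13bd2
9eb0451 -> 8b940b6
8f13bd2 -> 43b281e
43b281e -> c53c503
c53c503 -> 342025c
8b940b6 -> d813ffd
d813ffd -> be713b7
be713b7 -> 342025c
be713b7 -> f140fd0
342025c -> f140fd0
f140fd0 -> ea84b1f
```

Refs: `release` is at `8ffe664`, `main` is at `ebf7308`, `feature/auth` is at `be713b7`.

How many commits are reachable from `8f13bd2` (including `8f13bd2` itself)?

Walking parent pointers from 8f13bd2: reachable set = {342025c, 43b281e, 8f13bd2, c53c503, ea84b1f, f140fd0}.
That is 6 commits.

6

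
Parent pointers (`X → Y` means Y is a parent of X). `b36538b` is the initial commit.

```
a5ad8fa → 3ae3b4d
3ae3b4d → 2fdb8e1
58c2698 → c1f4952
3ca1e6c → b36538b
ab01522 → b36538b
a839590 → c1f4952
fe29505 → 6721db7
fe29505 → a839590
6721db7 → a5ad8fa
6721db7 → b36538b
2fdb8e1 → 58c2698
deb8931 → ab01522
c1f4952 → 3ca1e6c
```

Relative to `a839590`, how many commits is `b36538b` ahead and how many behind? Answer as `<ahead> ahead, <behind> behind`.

0 ahead, 3 behind

Reachable from b36538b: {b36538b}.
Reachable from a839590: {3ca1e6c, a839590, b36538b, c1f4952}.
Only in b36538b's history (ahead): {} — 0.
Only in a839590's history (behind): {3ca1e6c, a839590, c1f4952} — 3.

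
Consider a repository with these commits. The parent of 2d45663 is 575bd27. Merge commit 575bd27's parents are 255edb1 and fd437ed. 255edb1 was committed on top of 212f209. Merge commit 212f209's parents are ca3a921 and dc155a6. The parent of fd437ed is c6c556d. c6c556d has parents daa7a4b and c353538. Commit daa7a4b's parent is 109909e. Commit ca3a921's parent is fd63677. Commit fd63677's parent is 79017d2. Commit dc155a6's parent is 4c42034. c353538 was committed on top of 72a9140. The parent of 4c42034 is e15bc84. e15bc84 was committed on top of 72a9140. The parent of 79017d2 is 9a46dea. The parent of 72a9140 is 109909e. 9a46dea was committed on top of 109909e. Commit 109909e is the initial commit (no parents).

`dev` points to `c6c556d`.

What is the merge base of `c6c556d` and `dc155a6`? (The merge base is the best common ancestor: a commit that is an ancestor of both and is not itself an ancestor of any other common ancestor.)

Ancestors of c6c556d: {109909e, 72a9140, c353538, c6c556d, daa7a4b}.
Ancestors of dc155a6: {109909e, 4c42034, 72a9140, dc155a6, e15bc84}.
Common ancestors: {109909e, 72a9140}.
Among these, 72a9140 is not an ancestor of any other common ancestor — it is the merge base.

72a9140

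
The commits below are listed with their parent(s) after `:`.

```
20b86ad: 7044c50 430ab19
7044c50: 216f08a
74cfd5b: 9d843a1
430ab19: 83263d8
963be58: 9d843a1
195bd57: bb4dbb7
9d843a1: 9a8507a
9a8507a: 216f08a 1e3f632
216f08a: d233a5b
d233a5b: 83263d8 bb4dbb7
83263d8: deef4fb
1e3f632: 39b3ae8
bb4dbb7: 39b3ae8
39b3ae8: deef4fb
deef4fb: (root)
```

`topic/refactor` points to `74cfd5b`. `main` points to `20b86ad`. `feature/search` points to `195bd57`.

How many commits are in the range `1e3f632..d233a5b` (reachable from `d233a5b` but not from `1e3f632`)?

3

Reachable from d233a5b: {39b3ae8, 83263d8, bb4dbb7, d233a5b, deef4fb}.
Reachable from 1e3f632: {1e3f632, 39b3ae8, deef4fb}.
In d233a5b's history but not 1e3f632's: {83263d8, bb4dbb7, d233a5b} — 3 commits.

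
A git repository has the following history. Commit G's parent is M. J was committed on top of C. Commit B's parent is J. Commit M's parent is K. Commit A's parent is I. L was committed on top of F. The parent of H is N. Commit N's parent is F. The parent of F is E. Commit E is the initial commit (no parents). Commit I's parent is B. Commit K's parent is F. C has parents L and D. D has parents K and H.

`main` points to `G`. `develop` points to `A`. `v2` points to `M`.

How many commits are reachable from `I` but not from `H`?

Reachable from I: {B, C, D, E, F, H, I, J, K, L, N}.
Reachable from H: {E, F, H, N}.
In I's history but not H's: {B, C, D, I, J, K, L} — 7 commits.

7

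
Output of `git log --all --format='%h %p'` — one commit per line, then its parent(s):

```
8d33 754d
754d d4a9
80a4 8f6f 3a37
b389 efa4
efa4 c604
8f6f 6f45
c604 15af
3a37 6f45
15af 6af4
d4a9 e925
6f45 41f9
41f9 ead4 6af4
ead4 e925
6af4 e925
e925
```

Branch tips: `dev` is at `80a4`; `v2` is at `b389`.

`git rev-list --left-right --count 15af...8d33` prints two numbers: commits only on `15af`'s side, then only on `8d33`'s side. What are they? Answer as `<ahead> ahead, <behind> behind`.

2 ahead, 3 behind

Reachable from 15af: {15af, 6af4, e925}.
Reachable from 8d33: {754d, 8d33, d4a9, e925}.
Only in 15af's history (ahead): {15af, 6af4} — 2.
Only in 8d33's history (behind): {754d, 8d33, d4a9} — 3.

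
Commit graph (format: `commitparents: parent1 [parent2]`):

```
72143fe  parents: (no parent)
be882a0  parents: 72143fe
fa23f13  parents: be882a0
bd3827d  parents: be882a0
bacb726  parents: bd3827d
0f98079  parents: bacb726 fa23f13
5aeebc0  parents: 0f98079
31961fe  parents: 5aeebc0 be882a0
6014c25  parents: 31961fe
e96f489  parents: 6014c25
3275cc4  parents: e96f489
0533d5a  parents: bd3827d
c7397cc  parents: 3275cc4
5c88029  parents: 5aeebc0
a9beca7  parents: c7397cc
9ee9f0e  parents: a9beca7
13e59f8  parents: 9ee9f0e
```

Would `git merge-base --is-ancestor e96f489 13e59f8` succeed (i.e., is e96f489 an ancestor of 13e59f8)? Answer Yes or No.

Ancestors of 13e59f8 (commits reachable by following parents): {0f98079, 13e59f8, 31961fe, 3275cc4, 5aeebc0, 6014c25, 72143fe, 9ee9f0e, a9beca7, bacb726, bd3827d, be882a0, c7397cc, e96f489, fa23f13}.
e96f489 is in that set, so it is an ancestor of 13e59f8.

Yes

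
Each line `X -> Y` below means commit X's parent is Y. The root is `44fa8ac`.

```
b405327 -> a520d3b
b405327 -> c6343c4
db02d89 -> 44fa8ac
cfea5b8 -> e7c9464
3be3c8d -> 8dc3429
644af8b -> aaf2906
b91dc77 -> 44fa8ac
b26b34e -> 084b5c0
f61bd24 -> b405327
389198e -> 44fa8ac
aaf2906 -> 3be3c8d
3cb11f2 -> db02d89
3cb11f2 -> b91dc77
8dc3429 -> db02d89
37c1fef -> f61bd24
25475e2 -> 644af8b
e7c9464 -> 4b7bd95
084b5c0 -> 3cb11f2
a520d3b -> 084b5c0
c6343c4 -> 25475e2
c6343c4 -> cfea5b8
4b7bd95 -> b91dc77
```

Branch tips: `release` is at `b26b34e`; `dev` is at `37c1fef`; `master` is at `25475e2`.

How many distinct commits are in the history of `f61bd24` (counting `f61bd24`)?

Walking parent pointers from f61bd24: reachable set = {084b5c0, 25475e2, 3be3c8d, 3cb11f2, 44fa8ac, 4b7bd95, 644af8b, 8dc3429, a520d3b, aaf2906, b405327, b91dc77, c6343c4, cfea5b8, db02d89, e7c9464, f61bd24}.
That is 17 commits.

17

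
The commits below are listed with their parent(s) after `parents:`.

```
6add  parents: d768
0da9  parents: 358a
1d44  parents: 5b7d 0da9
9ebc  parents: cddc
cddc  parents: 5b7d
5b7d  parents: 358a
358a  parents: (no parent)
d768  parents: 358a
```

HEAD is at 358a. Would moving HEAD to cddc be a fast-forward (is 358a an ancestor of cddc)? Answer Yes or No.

A fast-forward from 358a to cddc is possible iff 358a is an ancestor of cddc.
Ancestors of cddc: {358a, 5b7d, cddc}.
358a is among them, so fast-forward is possible.

Yes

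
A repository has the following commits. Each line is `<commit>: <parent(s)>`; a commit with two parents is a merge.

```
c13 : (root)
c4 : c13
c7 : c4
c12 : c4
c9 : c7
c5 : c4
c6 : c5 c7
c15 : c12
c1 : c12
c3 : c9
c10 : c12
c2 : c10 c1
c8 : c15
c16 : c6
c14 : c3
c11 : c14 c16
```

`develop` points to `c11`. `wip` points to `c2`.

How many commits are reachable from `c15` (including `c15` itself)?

Walking parent pointers from c15: reachable set = {c12, c13, c15, c4}.
That is 4 commits.

4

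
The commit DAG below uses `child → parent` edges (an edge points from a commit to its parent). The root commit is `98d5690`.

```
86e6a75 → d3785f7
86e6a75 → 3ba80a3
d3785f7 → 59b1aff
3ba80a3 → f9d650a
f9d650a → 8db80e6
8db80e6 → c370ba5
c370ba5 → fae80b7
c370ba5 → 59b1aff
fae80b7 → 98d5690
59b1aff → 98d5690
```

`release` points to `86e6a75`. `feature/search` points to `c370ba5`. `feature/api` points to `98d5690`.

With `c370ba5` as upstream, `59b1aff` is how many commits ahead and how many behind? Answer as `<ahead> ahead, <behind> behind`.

0 ahead, 2 behind

Reachable from 59b1aff: {59b1aff, 98d5690}.
Reachable from c370ba5: {59b1aff, 98d5690, c370ba5, fae80b7}.
Only in 59b1aff's history (ahead): {} — 0.
Only in c370ba5's history (behind): {c370ba5, fae80b7} — 2.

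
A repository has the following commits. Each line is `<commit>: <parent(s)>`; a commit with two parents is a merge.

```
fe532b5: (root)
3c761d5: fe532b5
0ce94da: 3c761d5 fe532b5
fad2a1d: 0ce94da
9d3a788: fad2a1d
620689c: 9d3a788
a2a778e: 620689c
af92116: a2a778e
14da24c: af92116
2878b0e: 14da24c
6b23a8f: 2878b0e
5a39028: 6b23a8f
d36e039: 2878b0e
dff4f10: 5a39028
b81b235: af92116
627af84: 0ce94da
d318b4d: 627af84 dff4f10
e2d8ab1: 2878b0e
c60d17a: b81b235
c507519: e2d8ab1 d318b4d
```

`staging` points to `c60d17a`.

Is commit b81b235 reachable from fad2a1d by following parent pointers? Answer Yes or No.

Ancestors of fad2a1d: {0ce94da, 3c761d5, fad2a1d, fe532b5}.
b81b235 is not in that set, so it is not an ancestor of fad2a1d.

No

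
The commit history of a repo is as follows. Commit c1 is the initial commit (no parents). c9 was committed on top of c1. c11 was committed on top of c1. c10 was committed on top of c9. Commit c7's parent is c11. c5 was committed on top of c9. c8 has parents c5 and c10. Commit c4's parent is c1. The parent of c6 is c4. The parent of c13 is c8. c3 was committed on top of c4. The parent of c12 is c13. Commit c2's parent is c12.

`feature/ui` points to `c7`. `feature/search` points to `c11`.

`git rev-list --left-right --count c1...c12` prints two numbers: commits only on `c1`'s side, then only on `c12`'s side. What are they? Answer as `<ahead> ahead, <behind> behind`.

0 ahead, 6 behind

Reachable from c1: {c1}.
Reachable from c12: {c1, c10, c12, c13, c5, c8, c9}.
Only in c1's history (ahead): {} — 0.
Only in c12's history (behind): {c10, c12, c13, c5, c8, c9} — 6.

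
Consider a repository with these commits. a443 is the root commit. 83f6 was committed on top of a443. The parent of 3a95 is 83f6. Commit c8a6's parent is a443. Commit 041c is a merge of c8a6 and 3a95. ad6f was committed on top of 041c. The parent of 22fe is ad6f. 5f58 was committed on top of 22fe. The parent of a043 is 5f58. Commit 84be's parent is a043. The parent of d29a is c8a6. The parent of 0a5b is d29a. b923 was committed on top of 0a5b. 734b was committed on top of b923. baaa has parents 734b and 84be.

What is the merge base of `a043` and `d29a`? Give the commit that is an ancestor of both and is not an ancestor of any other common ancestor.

c8a6

Ancestors of a043: {041c, 22fe, 3a95, 5f58, 83f6, a043, a443, ad6f, c8a6}.
Ancestors of d29a: {a443, c8a6, d29a}.
Common ancestors: {a443, c8a6}.
Among these, c8a6 is not an ancestor of any other common ancestor — it is the merge base.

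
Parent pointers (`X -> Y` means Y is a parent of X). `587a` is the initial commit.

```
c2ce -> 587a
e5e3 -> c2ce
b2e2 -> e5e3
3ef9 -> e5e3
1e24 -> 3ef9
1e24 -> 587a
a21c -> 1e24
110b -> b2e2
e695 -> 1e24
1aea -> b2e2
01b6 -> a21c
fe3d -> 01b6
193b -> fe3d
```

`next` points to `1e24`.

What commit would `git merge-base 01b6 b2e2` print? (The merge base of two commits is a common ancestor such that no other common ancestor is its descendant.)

Ancestors of 01b6: {01b6, 1e24, 3ef9, 587a, a21c, c2ce, e5e3}.
Ancestors of b2e2: {587a, b2e2, c2ce, e5e3}.
Common ancestors: {587a, c2ce, e5e3}.
Among these, e5e3 is not an ancestor of any other common ancestor — it is the merge base.

e5e3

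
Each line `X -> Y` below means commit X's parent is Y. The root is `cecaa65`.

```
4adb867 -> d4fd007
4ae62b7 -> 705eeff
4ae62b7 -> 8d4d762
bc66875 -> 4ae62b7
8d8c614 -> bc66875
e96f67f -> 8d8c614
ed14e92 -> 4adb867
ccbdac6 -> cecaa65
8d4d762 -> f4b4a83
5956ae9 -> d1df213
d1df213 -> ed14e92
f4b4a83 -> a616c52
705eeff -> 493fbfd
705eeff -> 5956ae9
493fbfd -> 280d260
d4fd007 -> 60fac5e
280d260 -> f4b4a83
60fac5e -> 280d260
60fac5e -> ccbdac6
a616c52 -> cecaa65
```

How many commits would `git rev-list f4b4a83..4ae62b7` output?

Reachable from 4ae62b7: {280d260, 493fbfd, 4adb867, 4ae62b7, 5956ae9, 60fac5e, 705eeff, 8d4d762, a616c52, ccbdac6, cecaa65, d1df213, d4fd007, ed14e92, f4b4a83}.
Reachable from f4b4a83: {a616c52, cecaa65, f4b4a83}.
In 4ae62b7's history but not f4b4a83's: {280d260, 493fbfd, 4adb867, 4ae62b7, 5956ae9, 60fac5e, 705eeff, 8d4d762, ccbdac6, d1df213, d4fd007, ed14e92} — 12 commits.

12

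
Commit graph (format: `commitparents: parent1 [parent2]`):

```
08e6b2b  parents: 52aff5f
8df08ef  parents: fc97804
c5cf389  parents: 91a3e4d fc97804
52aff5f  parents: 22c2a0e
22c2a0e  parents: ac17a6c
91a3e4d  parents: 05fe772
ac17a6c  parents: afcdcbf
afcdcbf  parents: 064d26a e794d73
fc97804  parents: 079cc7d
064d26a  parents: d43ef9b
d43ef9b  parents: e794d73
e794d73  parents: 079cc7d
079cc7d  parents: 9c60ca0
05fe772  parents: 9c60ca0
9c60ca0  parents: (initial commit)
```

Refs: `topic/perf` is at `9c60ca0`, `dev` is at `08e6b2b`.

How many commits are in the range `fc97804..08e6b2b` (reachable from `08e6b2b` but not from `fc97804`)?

Reachable from 08e6b2b: {064d26a, 079cc7d, 08e6b2b, 22c2a0e, 52aff5f, 9c60ca0, ac17a6c, afcdcbf, d43ef9b, e794d73}.
Reachable from fc97804: {079cc7d, 9c60ca0, fc97804}.
In 08e6b2b's history but not fc97804's: {064d26a, 08e6b2b, 22c2a0e, 52aff5f, ac17a6c, afcdcbf, d43ef9b, e794d73} — 8 commits.

8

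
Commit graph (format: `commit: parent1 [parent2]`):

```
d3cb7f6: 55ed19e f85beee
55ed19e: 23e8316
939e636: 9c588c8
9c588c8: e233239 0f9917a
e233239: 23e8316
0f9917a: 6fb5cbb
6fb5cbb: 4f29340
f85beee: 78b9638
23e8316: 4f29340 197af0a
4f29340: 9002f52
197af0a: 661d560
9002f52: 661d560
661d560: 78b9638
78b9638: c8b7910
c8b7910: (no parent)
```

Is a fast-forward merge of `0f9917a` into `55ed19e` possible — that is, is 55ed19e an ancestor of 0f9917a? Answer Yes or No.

A fast-forward from 55ed19e to 0f9917a is possible iff 55ed19e is an ancestor of 0f9917a.
Ancestors of 0f9917a: {0f9917a, 4f29340, 661d560, 6fb5cbb, 78b9638, 9002f52, c8b7910}.
55ed19e is not among them, so fast-forward is not possible.

No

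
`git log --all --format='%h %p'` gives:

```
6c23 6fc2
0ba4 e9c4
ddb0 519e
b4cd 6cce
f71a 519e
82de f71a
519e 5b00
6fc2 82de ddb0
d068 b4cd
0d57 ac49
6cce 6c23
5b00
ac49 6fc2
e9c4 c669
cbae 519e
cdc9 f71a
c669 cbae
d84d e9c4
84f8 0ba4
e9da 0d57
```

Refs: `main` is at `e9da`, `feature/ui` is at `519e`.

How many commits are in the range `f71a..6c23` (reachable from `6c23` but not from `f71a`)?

4

Reachable from 6c23: {519e, 5b00, 6c23, 6fc2, 82de, ddb0, f71a}.
Reachable from f71a: {519e, 5b00, f71a}.
In 6c23's history but not f71a's: {6c23, 6fc2, 82de, ddb0} — 4 commits.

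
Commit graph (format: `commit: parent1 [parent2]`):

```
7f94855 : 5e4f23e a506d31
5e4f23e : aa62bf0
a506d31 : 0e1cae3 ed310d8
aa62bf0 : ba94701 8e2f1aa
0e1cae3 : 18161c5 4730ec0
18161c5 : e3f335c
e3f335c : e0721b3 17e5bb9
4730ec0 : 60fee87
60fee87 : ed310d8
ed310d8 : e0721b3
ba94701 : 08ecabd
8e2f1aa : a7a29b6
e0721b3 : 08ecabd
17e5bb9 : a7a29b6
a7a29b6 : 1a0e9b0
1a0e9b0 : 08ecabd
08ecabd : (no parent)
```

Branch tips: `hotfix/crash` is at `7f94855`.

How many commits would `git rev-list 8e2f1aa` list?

4

Walking parent pointers from 8e2f1aa: reachable set = {08ecabd, 1a0e9b0, 8e2f1aa, a7a29b6}.
That is 4 commits.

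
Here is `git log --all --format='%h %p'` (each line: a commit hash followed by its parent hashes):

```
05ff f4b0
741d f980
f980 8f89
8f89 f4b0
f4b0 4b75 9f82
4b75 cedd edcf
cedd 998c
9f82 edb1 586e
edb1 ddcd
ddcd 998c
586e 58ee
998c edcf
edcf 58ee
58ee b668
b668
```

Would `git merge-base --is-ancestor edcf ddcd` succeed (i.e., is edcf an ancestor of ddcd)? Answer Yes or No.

Yes

Ancestors of ddcd (commits reachable by following parents): {58ee, 998c, b668, ddcd, edcf}.
edcf is in that set, so it is an ancestor of ddcd.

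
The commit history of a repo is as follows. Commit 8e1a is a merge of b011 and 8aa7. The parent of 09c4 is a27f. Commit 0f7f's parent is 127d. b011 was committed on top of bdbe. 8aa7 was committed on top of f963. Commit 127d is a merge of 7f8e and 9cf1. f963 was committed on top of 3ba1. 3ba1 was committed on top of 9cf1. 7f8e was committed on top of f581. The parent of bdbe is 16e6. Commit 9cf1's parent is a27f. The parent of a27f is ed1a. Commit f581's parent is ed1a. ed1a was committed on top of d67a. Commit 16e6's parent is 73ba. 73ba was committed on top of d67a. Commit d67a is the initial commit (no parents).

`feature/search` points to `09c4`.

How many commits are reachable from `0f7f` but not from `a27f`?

5

Reachable from 0f7f: {0f7f, 127d, 7f8e, 9cf1, a27f, d67a, ed1a, f581}.
Reachable from a27f: {a27f, d67a, ed1a}.
In 0f7f's history but not a27f's: {0f7f, 127d, 7f8e, 9cf1, f581} — 5 commits.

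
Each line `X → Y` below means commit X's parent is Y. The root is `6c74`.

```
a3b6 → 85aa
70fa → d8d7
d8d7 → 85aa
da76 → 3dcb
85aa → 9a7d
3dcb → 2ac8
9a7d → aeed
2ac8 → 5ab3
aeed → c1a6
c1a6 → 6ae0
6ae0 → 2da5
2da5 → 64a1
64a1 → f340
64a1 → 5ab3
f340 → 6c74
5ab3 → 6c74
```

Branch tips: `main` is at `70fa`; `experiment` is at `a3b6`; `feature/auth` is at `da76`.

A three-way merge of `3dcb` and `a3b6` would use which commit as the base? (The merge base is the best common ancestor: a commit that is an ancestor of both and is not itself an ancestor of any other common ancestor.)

Ancestors of 3dcb: {2ac8, 3dcb, 5ab3, 6c74}.
Ancestors of a3b6: {2da5, 5ab3, 64a1, 6ae0, 6c74, 85aa, 9a7d, a3b6, aeed, c1a6, f340}.
Common ancestors: {5ab3, 6c74}.
Among these, 5ab3 is not an ancestor of any other common ancestor — it is the merge base.

5ab3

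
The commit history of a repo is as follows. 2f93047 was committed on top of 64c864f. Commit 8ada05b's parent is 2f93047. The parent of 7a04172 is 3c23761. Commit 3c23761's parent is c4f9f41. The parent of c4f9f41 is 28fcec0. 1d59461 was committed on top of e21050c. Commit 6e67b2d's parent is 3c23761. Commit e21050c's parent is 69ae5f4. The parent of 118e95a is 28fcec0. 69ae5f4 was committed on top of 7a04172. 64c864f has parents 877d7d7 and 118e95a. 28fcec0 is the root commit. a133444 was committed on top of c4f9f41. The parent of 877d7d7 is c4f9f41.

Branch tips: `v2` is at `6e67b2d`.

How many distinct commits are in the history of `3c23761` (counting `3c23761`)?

3

Walking parent pointers from 3c23761: reachable set = {28fcec0, 3c23761, c4f9f41}.
That is 3 commits.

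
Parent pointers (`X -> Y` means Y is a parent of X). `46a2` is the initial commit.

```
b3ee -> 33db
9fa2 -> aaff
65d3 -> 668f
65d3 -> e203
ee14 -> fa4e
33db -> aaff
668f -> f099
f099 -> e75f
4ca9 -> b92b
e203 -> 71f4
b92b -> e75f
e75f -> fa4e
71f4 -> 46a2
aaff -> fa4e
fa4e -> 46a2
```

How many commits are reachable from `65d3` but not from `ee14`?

Reachable from 65d3: {46a2, 65d3, 668f, 71f4, e203, e75f, f099, fa4e}.
Reachable from ee14: {46a2, ee14, fa4e}.
In 65d3's history but not ee14's: {65d3, 668f, 71f4, e203, e75f, f099} — 6 commits.

6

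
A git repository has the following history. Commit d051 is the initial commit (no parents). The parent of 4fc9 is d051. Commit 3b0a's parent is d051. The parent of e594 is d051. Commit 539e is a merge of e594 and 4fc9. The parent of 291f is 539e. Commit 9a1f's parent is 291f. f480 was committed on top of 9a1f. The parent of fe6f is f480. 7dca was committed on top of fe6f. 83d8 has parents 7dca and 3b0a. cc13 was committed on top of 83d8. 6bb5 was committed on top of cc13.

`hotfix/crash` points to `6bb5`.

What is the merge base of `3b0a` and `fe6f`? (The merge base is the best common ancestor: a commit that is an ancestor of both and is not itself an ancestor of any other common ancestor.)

Ancestors of 3b0a: {3b0a, d051}.
Ancestors of fe6f: {291f, 4fc9, 539e, 9a1f, d051, e594, f480, fe6f}.
Common ancestors: {d051}.
The only common ancestor is d051, so it is the merge base.

d051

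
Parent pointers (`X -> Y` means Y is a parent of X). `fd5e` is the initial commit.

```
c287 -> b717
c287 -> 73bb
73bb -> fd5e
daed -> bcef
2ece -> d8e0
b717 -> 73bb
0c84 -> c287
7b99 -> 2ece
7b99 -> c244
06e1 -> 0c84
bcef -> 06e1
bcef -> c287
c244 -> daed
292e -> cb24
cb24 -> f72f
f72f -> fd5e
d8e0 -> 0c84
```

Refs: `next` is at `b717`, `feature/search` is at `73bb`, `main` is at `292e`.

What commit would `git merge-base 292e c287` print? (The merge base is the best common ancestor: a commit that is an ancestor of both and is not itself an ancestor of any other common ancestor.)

Ancestors of 292e: {292e, cb24, f72f, fd5e}.
Ancestors of c287: {73bb, b717, c287, fd5e}.
Common ancestors: {fd5e}.
The only common ancestor is fd5e, so it is the merge base.

fd5e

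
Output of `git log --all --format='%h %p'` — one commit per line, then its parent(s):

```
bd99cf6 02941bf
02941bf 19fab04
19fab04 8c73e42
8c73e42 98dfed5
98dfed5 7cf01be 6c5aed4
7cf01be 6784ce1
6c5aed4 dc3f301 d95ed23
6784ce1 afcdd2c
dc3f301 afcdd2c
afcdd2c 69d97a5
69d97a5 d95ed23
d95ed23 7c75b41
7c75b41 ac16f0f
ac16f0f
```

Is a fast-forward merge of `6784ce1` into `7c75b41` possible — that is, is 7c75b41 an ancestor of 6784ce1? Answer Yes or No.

A fast-forward from 7c75b41 to 6784ce1 is possible iff 7c75b41 is an ancestor of 6784ce1.
Ancestors of 6784ce1: {6784ce1, 69d97a5, 7c75b41, ac16f0f, afcdd2c, d95ed23}.
7c75b41 is among them, so fast-forward is possible.

Yes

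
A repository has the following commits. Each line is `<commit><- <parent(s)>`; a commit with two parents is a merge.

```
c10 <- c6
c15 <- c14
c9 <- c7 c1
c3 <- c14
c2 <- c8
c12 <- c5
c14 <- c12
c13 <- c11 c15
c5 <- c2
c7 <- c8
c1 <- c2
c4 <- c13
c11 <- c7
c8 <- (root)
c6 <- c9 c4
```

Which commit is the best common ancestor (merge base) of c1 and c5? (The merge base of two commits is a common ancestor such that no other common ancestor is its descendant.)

c2

Ancestors of c1: {c1, c2, c8}.
Ancestors of c5: {c2, c5, c8}.
Common ancestors: {c2, c8}.
Among these, c2 is not an ancestor of any other common ancestor — it is the merge base.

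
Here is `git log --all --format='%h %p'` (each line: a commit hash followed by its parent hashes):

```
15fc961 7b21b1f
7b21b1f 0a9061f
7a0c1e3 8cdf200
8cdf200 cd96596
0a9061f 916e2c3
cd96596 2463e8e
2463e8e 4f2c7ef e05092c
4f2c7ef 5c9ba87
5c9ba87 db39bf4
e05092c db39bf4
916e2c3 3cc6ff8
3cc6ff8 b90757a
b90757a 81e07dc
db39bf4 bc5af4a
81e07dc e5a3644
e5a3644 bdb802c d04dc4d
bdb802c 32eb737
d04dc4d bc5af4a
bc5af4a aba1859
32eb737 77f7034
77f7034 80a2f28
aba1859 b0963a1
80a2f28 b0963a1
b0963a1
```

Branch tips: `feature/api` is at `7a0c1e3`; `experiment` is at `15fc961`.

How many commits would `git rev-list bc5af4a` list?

Walking parent pointers from bc5af4a: reachable set = {aba1859, b0963a1, bc5af4a}.
That is 3 commits.

3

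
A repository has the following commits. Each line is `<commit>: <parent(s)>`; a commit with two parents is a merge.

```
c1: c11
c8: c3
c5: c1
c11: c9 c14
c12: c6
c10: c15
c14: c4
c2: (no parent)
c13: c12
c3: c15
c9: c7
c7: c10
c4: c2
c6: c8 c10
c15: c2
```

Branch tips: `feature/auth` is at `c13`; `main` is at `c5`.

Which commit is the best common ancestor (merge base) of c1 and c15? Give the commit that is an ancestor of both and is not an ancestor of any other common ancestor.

c15

Ancestors of c1: {c1, c10, c11, c14, c15, c2, c4, c7, c9}.
Ancestors of c15: {c15, c2}.
Common ancestors: {c15, c2}.
Among these, c15 is not an ancestor of any other common ancestor — it is the merge base.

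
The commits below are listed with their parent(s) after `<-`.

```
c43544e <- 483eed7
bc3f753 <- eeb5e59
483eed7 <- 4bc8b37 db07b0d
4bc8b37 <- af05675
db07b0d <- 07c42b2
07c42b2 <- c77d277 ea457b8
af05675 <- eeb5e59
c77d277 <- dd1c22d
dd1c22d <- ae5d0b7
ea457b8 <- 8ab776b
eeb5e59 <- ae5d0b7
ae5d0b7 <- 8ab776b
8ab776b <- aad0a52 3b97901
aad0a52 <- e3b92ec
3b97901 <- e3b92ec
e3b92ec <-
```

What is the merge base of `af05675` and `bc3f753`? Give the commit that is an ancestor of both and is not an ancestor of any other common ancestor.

Ancestors of af05675: {3b97901, 8ab776b, aad0a52, ae5d0b7, af05675, e3b92ec, eeb5e59}.
Ancestors of bc3f753: {3b97901, 8ab776b, aad0a52, ae5d0b7, bc3f753, e3b92ec, eeb5e59}.
Common ancestors: {3b97901, 8ab776b, aad0a52, ae5d0b7, e3b92ec, eeb5e59}.
Among these, eeb5e59 is not an ancestor of any other common ancestor — it is the merge base.

eeb5e59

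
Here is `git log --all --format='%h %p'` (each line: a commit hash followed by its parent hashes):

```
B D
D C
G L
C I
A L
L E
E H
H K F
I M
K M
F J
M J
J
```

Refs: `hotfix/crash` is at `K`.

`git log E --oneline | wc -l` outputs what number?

6

Walking parent pointers from E: reachable set = {E, F, H, J, K, M}.
That is 6 commits.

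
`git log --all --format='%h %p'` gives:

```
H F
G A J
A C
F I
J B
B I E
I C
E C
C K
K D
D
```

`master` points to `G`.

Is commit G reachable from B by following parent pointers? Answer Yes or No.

No

Ancestors of B: {B, C, D, E, I, K}.
G is not in that set, so it is not an ancestor of B.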